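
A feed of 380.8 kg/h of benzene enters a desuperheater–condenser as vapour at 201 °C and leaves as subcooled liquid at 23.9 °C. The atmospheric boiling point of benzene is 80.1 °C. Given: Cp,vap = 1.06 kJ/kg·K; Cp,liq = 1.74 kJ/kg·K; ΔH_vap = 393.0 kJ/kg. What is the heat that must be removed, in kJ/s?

vapour 201→80.1 °C: -128.15 kJ/kg
condensation at 80.1 °C: -393 kJ/kg
liquid 80.1→23.9 °C: -97.788 kJ/kg
Δh = -128.15 + -393 + -97.788 = -618.94 kJ/kg
Q = ṁ·Δh = 380.8 kg/h × -618.94 kJ/kg = -235690 kJ/h
|Q| = 65.47 kW

Q_c = 65.5 kJ/s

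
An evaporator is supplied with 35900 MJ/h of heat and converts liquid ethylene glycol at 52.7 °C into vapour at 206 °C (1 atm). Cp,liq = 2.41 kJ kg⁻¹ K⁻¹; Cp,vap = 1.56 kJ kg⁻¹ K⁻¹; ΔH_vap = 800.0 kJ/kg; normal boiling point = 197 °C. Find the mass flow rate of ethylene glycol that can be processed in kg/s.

Δh = 2.41×(197−52.7) + 800.0 + 1.56×(206−197) = 1161.8 kJ/kg
Q = 35900 MJ/h = 9972.2 kJ/s = 9972.2 kJ/s
ṁ = Q/Δh = 9972.2 / 1161.8 = 8.5834 kg/s

ṁ = 8.58 kg/s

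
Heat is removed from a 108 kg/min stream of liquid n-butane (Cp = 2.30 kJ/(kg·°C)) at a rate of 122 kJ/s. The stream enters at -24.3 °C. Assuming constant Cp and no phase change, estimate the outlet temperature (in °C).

T_out = -53.8 °C

Q = 122 kJ/s = 7320 kJ/min
ΔT = Q/(ṁ·Cp) = 7320/(108×2.30) = 29.469 K
T_out = -24.3 − 29.469 = -53.769 °C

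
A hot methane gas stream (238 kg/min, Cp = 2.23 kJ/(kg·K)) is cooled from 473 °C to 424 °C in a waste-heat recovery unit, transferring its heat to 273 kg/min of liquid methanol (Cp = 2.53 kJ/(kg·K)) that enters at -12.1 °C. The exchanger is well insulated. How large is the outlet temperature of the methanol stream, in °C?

Heat released by hot stream: Q = 238 × 2.23 × (473 − 424) = 26006 kJ/min
Energy balance on cold side (adiabatic exchanger): Q = ṁ_c·Cp_c·(T_c,out − T_c,in)
T_c,out = -12.1 + 26006/(273 × 2.53) = 25.553 °C

T_c,out = 25.6 °C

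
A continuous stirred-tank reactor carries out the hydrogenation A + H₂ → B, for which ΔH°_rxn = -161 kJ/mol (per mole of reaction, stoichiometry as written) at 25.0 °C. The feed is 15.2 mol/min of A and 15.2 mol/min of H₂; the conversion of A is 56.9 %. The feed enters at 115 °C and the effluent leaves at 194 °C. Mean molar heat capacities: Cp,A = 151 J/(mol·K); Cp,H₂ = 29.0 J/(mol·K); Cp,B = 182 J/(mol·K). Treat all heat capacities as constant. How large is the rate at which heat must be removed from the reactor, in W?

Q_out = 19600 W

Extent of reaction ξ = 0.569 × 15.2 = 8.6488 mol/min
Reaction term: ξ·ΔH°_rxn = 8.6488 × -161 = -1392.5 kJ/min
Sensible, feed 115→25 °C: -246.24 kJ/min
Outlet flows (mol/min): A 6.5512, H₂ 6.5512, B 8.6488
Sensible, products 25→194 °C: 465.31 kJ/min
Q = ΔH = -1173.4 kJ/min = -19.556 kW
Heat removed = 19556 W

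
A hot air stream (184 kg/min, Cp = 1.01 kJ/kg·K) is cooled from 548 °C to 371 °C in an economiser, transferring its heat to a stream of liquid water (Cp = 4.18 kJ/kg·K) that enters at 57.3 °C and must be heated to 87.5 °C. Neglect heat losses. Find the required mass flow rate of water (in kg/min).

ṁ_c = 261 kg/min

Heat released by hot stream: Q = 184 × 1.01 × (548 − 371) = 32894 kJ/min
Energy balance on cold side (adiabatic exchanger): Q = ṁ_c·Cp_c·(T_c,out − T_c,in)
ṁ_c = 32894 / [4.18 × (87.5 − 57.3)] = 260.57 kg/min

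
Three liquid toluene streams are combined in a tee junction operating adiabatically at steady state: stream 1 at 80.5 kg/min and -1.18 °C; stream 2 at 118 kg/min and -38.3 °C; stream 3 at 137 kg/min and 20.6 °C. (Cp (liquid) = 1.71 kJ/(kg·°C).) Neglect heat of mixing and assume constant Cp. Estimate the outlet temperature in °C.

T_out = -5.34 °C

No heat crosses the boundary, so H_out = H_in.
T_out = Σ ṁᵢCp,ᵢTᵢ / Σ ṁᵢCp,ᵢ
      = -3064.6 / 573.7 = -5.3418 °C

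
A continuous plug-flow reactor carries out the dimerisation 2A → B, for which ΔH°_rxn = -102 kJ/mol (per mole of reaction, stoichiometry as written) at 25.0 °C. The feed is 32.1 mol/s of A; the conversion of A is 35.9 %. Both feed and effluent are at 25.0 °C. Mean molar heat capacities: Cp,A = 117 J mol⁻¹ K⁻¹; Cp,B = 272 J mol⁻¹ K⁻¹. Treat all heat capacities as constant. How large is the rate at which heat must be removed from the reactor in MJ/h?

Extent of reaction ξ = 0.359 × 32.1 / 2 = 5.7619 mol/s
Reaction term: ξ·ΔH°_rxn = 5.7619 × -102 = -587.72 kJ/s
Q = ΔH = -587.72 kJ/s = -587.72 kW
Heat removed = 2115.8 MJ/h

Q_out = 2120 MJ/h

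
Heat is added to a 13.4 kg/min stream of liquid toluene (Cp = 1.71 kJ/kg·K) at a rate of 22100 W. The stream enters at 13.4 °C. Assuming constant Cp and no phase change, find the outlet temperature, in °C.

Q = 22100 W = 1326 kJ/min
ΔT = Q/(ṁ·Cp) = 1326/(13.4×1.71) = 57.869 K
T_out = 13.4 + 57.869 = 71.269 °C

T_out = 71.3 °C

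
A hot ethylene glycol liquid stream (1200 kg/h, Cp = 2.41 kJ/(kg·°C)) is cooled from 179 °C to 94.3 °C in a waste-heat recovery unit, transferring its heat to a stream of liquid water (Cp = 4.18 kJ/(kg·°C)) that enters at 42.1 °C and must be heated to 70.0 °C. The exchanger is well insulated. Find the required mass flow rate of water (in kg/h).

Heat released by hot stream: Q = 1200 × 2.41 × (179 − 94.3) = 244950 kJ/h
Energy balance on cold side (adiabatic exchanger): Q = ṁ_c·Cp_c·(T_c,out − T_c,in)
ṁ_c = 244950 / [4.18 × (70.0 − 42.1)] = 2100.4 kg/h

ṁ_c = 2100 kg/h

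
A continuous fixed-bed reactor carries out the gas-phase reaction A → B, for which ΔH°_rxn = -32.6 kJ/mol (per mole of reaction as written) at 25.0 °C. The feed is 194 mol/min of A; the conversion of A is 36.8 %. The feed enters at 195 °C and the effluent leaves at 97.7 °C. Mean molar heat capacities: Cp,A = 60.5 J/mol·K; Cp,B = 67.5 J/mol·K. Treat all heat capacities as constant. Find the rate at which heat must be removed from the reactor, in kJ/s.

Extent of reaction ξ = 0.368 × 194 = 71.392 mol/min
Reaction term: ξ·ΔH°_rxn = 71.392 × -32.6 = -2327.4 kJ/min
Sensible, feed 195→25 °C: -1995.3 kJ/min
Outlet flows (mol/min): A 122.61, B 71.392
Sensible, products 25→97.7 °C: 889.61 kJ/min
Q = ΔH = -3433.1 kJ/min = -57.218 kW
Heat removed = 57.218 kJ/s

Q_out = 57.2 kJ/s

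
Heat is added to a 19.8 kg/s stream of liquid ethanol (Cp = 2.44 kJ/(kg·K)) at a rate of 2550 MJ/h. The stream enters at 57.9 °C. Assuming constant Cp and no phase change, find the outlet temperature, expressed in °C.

T_out = 72.6 °C

Q = 2550 MJ/h = 708.33 kJ/s
ΔT = Q/(ṁ·Cp) = 708.33/(19.8×2.44) = 14.662 K
T_out = 57.9 + 14.662 = 72.562 °C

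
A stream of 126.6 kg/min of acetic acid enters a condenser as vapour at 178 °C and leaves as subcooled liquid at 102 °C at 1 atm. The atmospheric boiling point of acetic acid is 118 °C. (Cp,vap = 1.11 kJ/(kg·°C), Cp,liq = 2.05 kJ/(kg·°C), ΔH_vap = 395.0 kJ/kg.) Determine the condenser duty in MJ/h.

Q_c = 3760 MJ/h

vapour 178→118 °C: -66.6 kJ/kg
condensation at 118 °C: -395 kJ/kg
liquid 118→102 °C: -32.8 kJ/kg
Δh = -66.6 + -395 + -32.8 = -494.4 kJ/kg
Q = ṁ·Δh = 126.6 kg/min × -494.4 kJ/kg = -62591 kJ/min
|Q| = 1043.2 kW = 3755.5 MJ/h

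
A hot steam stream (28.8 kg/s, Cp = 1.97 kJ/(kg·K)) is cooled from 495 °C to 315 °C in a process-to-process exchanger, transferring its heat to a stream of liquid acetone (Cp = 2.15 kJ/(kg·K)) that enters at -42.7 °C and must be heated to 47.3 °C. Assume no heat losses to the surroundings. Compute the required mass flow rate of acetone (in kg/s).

Heat released by hot stream: Q = 28.8 × 1.97 × (495 − 315) = 10212 kJ/s
Energy balance on cold side (adiabatic exchanger): Q = ṁ_c·Cp_c·(T_c,out − T_c,in)
ṁ_c = 10212 / [2.15 × (47.3 − -42.7)] = 52.778 kg/s

ṁ_c = 52.8 kg/s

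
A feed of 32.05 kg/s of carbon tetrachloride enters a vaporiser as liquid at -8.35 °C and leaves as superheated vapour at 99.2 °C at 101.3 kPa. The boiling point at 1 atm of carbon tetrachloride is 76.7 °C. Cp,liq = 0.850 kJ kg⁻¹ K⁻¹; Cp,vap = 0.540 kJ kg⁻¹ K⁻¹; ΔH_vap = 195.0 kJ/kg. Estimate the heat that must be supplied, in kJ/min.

Q = 537000 kJ/min

liquid -8.35→76.7 °C: 72.292 kJ/kg
vaporisation at 76.7 °C: 195 kJ/kg
vapour 76.7→99.2 °C: 12.15 kJ/kg
Δh = 72.292 + 195 + 12.15 = 279.44 kJ/kg
Q = ṁ·Δh = 32.05 kg/s × 279.44 kJ/kg = 8956.1 kJ/s
|Q| = 8956.1 kW = 537370 kJ/min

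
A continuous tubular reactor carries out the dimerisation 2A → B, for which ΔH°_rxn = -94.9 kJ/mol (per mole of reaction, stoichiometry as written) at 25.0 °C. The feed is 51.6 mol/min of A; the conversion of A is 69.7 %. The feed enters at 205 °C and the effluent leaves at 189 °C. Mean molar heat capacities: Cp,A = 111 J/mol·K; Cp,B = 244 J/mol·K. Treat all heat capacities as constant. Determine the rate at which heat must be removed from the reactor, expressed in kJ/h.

Extent of reaction ξ = 0.697 × 51.6 / 2 = 17.983 mol/min
Reaction term: ξ·ΔH°_rxn = 17.983 × -94.9 = -1706.5 kJ/min
Sensible, feed 205→25 °C: -1031 kJ/min
Outlet flows (mol/min): A 15.635, B 17.983
Sensible, products 25→189 °C: 1004.2 kJ/min
Q = ΔH = -1733.3 kJ/min = -28.888 kW
Heat removed = 104000 kJ/h

Q_out = 104000 kJ/h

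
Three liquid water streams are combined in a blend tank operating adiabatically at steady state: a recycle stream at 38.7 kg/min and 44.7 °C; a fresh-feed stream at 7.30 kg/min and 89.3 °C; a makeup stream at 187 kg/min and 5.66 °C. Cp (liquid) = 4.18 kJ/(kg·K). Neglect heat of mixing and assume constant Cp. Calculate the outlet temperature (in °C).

No heat crosses the boundary, so H_out = H_in.
Σ ṁᵢCp,ᵢTᵢ = 38.7×4.18×44.7 + 7.30×4.18×89.3 + 187×4.18×5.66 = 14380
Σ ṁᵢCp,ᵢ = 38.7×4.18 + 7.30×4.18 + 187×4.18 = 973.94
T_out = 14380 / 973.94 = 14.765 °C

T_out = 14.8 °C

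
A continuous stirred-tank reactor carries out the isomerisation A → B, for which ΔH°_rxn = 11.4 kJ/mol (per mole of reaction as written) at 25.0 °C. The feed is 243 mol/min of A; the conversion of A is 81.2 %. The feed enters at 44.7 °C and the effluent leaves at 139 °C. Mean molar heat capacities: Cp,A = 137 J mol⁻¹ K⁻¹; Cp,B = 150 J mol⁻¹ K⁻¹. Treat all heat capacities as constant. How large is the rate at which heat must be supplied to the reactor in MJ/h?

Q_in = 341 MJ/h

Extent of reaction ξ = 0.812 × 243 = 197.32 mol/min
Reaction term: ξ·ΔH°_rxn = 197.32 × 11.4 = 2249.4 kJ/min
Sensible, feed 44.7→25 °C: -655.83 kJ/min
Outlet flows (mol/min): A 45.684, B 197.32
Sensible, products 25→139 °C: 4087.6 kJ/min
Q = ΔH = 5681.2 kJ/min = 94.686 kW
Heat supplied = 340.87 MJ/h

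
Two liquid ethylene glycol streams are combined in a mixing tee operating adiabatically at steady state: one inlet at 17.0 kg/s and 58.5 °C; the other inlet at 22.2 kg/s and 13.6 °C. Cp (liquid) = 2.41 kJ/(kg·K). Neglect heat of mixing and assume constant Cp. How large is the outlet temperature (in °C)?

No heat crosses the boundary, so H_out = H_in.
T_out = Σ ṁᵢCp,ᵢTᵢ / Σ ṁᵢCp,ᵢ
      = 3124.4 / 94.472 = 33.072 °C

T_out = 33.1 °C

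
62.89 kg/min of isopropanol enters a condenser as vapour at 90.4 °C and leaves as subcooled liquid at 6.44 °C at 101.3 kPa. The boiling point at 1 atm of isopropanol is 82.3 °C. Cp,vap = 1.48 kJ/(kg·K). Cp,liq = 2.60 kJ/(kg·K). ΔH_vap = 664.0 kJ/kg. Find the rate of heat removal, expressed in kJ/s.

Q_c = 915 kJ/s

vapour 90.4→82.3 °C: -11.988 kJ/kg
condensation at 82.3 °C: -664 kJ/kg
liquid 82.3→6.44 °C: -197.24 kJ/kg
Δh = -11.988 + -664 + -197.24 = -873.22 kJ/kg
Q = ṁ·Δh = 62.89 kg/min × -873.22 kJ/kg = -54917 kJ/min
|Q| = 915.28 kW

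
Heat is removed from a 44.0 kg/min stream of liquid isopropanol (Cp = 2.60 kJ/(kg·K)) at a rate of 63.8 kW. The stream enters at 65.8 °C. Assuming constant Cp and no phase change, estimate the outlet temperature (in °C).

Q = 63.8 kW = 3828 kJ/min
ΔT = Q/(ṁ·Cp) = 3828/(44.0×2.60) = 33.462 K
T_out = 65.8 − 33.462 = 32.338 °C

T_out = 32.3 °C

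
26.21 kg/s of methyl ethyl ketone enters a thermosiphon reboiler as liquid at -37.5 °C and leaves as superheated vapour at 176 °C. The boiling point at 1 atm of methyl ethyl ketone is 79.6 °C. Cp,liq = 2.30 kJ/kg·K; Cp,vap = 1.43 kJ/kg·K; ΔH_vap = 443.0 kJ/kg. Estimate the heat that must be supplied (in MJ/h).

Q = 80200 MJ/h

liquid -37.5→79.6 °C: 269.33 kJ/kg
vaporisation at 79.6 °C: 443 kJ/kg
vapour 79.6→176 °C: 137.85 kJ/kg
Δh = 269.33 + 443 + 137.85 = 850.18 kJ/kg
Q = ṁ·Δh = 26.21 kg/s × 850.18 kJ/kg = 22283 kJ/s
|Q| = 22283 kW = 80220 MJ/h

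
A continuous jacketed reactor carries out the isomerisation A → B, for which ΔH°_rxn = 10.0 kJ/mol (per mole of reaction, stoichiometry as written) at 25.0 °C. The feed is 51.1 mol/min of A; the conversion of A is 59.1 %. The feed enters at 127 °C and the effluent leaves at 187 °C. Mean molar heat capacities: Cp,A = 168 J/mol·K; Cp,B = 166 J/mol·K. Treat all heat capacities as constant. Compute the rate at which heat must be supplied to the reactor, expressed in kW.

Q_in = 13.5 kW

Extent of reaction ξ = 0.591 × 51.1 = 30.2 mol/min
Reaction term: ξ·ΔH°_rxn = 30.2 × 10.0 = 302 kJ/min
Sensible, feed 127→25 °C: -875.65 kJ/min
Outlet flows (mol/min): A 20.9, B 30.2
Sensible, products 25→187 °C: 1381 kJ/min
Q = ΔH = 807.3 kJ/min = 13.455 kW
Heat supplied = 13.455 kW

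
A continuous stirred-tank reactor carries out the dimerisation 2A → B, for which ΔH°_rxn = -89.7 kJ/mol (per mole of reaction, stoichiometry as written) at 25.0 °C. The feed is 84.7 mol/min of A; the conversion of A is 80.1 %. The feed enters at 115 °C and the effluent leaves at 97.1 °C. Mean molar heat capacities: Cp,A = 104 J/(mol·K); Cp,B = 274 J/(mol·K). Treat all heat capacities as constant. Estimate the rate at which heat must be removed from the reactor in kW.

Q_out = 50.7 kW

Extent of reaction ξ = 0.801 × 84.7 / 2 = 33.922 mol/min
Reaction term: ξ·ΔH°_rxn = 33.922 × -89.7 = -3042.8 kJ/min
Sensible, feed 115→25 °C: -792.79 kJ/min
Outlet flows (mol/min): A 16.855, B 33.922
Sensible, products 25→97.1 °C: 796.54 kJ/min
Q = ΔH = -3039.1 kJ/min = -50.651 kW
Heat removed = 50.651 kW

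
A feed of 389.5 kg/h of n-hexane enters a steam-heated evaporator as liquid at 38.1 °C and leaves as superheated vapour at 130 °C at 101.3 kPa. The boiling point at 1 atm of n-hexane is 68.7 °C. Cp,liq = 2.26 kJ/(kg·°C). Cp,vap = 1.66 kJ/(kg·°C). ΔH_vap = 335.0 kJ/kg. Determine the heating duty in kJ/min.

Q = 3280 kJ/min

liquid 38.1→68.7 °C: 69.156 kJ/kg
vaporisation at 68.7 °C: 335 kJ/kg
vapour 68.7→130 °C: 101.76 kJ/kg
Δh = 69.156 + 335 + 101.76 = 505.91 kJ/kg
Q = ṁ·Δh = 389.5 kg/h × 505.91 kJ/kg = 197050 kJ/h
|Q| = 54.737 kW = 3284.2 kJ/min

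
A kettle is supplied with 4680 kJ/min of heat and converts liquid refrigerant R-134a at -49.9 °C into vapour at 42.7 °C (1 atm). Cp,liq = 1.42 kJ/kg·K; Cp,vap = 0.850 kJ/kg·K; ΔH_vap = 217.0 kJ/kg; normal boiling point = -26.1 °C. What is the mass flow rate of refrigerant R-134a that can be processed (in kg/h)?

Δh = 1.42×(-26.1−-49.9) + 217.0 + 0.850×(42.7−-26.1) = 309.28 kJ/kg
Q = 4680 kJ/min = 78 kJ/s = 280800 kJ/h
ṁ = Q/Δh = 280800 / 309.28 = 907.93 kg/h

ṁ = 908 kg/h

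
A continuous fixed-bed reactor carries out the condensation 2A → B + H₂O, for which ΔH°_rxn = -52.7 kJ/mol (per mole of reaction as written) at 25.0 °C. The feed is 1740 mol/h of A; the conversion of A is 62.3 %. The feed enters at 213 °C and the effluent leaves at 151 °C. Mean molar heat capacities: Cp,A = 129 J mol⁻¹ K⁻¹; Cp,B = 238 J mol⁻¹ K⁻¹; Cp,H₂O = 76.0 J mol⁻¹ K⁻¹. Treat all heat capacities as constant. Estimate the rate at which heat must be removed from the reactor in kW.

Q_out = 10.7 kW

Extent of reaction ξ = 0.623 × 1740 / 2 = 542.01 mol/h
Reaction term: ξ·ΔH°_rxn = 542.01 × -52.7 = -28564 kJ/h
Sensible, feed 213→25 °C: -42198 kJ/h
Outlet flows (mol/h): A 655.98, B 542.01, H₂O 542.01
Sensible, products 25→151 °C: 32106 kJ/h
Q = ΔH = -38656 kJ/h = -10.738 kW
Heat removed = 10.738 kW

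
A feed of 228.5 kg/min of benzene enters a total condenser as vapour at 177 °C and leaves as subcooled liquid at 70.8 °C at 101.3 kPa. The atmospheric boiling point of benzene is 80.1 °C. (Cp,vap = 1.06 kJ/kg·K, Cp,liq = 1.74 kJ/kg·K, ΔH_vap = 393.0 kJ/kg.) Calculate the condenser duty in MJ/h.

Q_c = 7020 MJ/h

vapour 177→80.1 °C: -102.71 kJ/kg
condensation at 80.1 °C: -393 kJ/kg
liquid 80.1→70.8 °C: -16.182 kJ/kg
Δh = -102.71 + -393 + -16.182 = -511.9 kJ/kg
Q = ṁ·Δh = 228.5 kg/min × -511.9 kJ/kg = -116970 kJ/min
|Q| = 1949.5 kW = 7018.1 MJ/h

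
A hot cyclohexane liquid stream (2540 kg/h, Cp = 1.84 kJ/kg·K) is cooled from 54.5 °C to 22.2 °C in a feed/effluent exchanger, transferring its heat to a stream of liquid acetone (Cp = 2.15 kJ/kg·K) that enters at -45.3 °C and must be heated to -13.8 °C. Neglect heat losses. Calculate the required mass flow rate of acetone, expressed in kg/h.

Heat released by hot stream: Q = 2540 × 1.84 × (54.5 − 22.2) = 150960 kJ/h
Energy balance on cold side (adiabatic exchanger): Q = ṁ_c·Cp_c·(T_c,out − T_c,in)
ṁ_c = 150960 / [2.15 × (-13.8 − -45.3)] = 2229 kg/h

ṁ_c = 2230 kg/h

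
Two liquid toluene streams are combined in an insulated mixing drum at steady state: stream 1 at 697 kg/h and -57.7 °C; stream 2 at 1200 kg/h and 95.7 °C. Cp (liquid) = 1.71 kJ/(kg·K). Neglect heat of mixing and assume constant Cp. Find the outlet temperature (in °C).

Adiabatic, steady state ⇒ Σ ṁᵢCp,ᵢ(T_out − Tᵢ) = 0
Σ ṁᵢCp,ᵢTᵢ = 697×1.71×-57.7 + 1200×1.71×95.7 = 127610
Σ ṁᵢCp,ᵢ = 697×1.71 + 1200×1.71 = 3243.9
T_out = 127610 / 3243.9 = 39.337 °C

T_out = 39.3 °C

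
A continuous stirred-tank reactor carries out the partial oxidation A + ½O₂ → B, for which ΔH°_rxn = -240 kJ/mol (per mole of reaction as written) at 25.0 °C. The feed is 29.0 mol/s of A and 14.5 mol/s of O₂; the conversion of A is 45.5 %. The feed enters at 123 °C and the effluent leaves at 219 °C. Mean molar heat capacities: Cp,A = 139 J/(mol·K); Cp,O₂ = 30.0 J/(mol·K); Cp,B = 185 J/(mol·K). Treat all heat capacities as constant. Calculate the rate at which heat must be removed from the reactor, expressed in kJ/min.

Q_out = 160000 kJ/min

Extent of reaction ξ = 0.455 × 29.0 = 13.195 mol/s
Reaction term: ξ·ΔH°_rxn = 13.195 × -240 = -3166.8 kJ/s
Sensible, feed 123→25 °C: -437.67 kJ/s
Outlet flows (mol/s): A 15.805, O₂ 7.9025, B 13.195
Sensible, products 25→219 °C: 945.76 kJ/s
Q = ΔH = -2658.7 kJ/s = -2658.7 kW
Heat removed = 159520 kJ/min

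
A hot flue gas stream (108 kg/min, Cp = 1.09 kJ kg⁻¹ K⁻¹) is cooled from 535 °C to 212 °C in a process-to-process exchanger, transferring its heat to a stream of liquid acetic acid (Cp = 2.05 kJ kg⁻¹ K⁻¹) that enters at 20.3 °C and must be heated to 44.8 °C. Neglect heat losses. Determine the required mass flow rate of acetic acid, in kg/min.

Heat released by hot stream: Q = 108 × 1.09 × (535 − 212) = 38024 kJ/min
Energy balance on cold side (adiabatic exchanger): Q = ṁ_c·Cp_c·(T_c,out − T_c,in)
ṁ_c = 38024 / [2.05 × (44.8 − 20.3)] = 757.06 kg/min

ṁ_c = 757 kg/min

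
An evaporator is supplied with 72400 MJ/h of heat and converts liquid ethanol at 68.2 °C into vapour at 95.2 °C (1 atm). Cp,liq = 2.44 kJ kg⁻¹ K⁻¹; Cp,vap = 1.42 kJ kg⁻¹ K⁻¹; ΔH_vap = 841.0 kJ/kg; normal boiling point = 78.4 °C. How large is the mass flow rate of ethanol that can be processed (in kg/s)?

ṁ = 22.6 kg/s

Δh = 2.44×(78.4−68.2) + 841.0 + 1.42×(95.2−78.4) = 889.74 kJ/kg
Q = 72400 MJ/h = 20111 kJ/s = 20111 kJ/s
ṁ = Q/Δh = 20111 / 889.74 = 22.603 kg/s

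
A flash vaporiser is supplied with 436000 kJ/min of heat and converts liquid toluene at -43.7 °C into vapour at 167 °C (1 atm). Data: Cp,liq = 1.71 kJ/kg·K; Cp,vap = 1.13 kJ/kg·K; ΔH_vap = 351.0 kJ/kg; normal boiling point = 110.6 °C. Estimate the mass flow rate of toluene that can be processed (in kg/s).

ṁ = 10.7 kg/s

Δh = 1.71×(110.6−-43.7) + 351.0 + 1.13×(167−110.6) = 678.59 kJ/kg
Q = 436000 kJ/min = 7266.7 kJ/s = 7266.7 kJ/s
ṁ = Q/Δh = 7266.7 / 678.59 = 10.709 kg/s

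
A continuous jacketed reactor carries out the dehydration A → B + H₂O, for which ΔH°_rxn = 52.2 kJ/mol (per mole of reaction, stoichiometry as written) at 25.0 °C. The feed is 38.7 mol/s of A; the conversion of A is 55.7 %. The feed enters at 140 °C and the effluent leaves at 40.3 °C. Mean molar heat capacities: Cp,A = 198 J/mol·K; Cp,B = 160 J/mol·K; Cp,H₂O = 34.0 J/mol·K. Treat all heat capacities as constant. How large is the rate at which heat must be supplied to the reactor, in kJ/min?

Extent of reaction ξ = 0.557 × 38.7 = 21.556 mol/s
Reaction term: ξ·ΔH°_rxn = 21.556 × 52.2 = 1125.2 kJ/s
Sensible, feed 140→25 °C: -881.2 kJ/s
Outlet flows (mol/s): A 17.144, B 21.556, H₂O 21.556
Sensible, products 25→40.3 °C: 115.92 kJ/s
Q = ΔH = 359.94 kJ/s = 359.94 kW
Heat supplied = 21596 kJ/min

Q_in = 21600 kJ/min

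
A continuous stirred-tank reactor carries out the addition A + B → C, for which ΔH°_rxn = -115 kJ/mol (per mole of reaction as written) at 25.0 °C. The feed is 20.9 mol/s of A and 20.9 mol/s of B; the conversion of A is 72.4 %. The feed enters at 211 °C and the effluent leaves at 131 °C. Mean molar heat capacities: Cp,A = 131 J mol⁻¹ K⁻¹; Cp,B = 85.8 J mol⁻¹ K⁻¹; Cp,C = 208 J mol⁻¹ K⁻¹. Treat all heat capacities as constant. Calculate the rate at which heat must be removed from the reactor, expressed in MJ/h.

Q_out = 7620 MJ/h

Extent of reaction ξ = 0.724 × 20.9 = 15.132 mol/s
Reaction term: ξ·ΔH°_rxn = 15.132 × -115 = -1740.1 kJ/s
Sensible, feed 211→25 °C: -842.79 kJ/s
Outlet flows (mol/s): A 5.7684, B 5.7684, C 15.132
Sensible, products 25→131 °C: 466.18 kJ/s
Q = ΔH = -2116.7 kJ/s = -2116.7 kW
Heat removed = 7620.3 MJ/h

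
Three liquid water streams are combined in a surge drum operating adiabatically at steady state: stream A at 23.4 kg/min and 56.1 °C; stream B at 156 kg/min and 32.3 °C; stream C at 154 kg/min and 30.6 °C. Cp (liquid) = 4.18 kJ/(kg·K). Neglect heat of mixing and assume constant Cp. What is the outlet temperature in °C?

Adiabatic, steady state ⇒ Σ ṁᵢCp,ᵢ(T_out − Tᵢ) = 0
T_out = Σ ṁᵢCp,ᵢTᵢ / Σ ṁᵢCp,ᵢ
      = 46247 / 1393.6 = 33.185 °C

T_out = 33.2 °C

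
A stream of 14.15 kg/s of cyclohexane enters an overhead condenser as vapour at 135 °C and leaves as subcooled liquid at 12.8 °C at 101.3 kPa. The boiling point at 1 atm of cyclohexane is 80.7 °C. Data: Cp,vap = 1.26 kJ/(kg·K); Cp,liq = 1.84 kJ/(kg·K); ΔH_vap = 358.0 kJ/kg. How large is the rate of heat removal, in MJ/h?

vapour 135→80.7 °C: -68.418 kJ/kg
condensation at 80.7 °C: -358 kJ/kg
liquid 80.7→12.8 °C: -124.94 kJ/kg
Δh = -68.418 + -358 + -124.94 = -551.35 kJ/kg
Q = ṁ·Δh = 14.15 kg/s × -551.35 kJ/kg = -7801.7 kJ/s
|Q| = 7801.7 kW = 28086 MJ/h

Q_c = 28100 MJ/h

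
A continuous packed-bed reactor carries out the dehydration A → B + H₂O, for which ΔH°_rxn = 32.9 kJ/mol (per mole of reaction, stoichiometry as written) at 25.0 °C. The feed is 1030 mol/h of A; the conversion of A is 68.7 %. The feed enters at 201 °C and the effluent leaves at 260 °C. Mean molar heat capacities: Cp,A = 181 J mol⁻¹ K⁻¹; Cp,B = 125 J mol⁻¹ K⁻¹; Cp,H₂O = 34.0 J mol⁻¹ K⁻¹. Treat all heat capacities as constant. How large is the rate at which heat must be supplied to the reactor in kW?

Q_in = 8.51 kW

Extent of reaction ξ = 0.687 × 1030 = 707.61 mol/h
Reaction term: ξ·ΔH°_rxn = 707.61 × 32.9 = 23280 kJ/h
Sensible, feed 201→25 °C: -32812 kJ/h
Outlet flows (mol/h): A 322.39, B 707.61, H₂O 707.61
Sensible, products 25→260 °C: 40153 kJ/h
Q = ΔH = 30621 kJ/h = 8.5059 kW
Heat supplied = 8.5059 kW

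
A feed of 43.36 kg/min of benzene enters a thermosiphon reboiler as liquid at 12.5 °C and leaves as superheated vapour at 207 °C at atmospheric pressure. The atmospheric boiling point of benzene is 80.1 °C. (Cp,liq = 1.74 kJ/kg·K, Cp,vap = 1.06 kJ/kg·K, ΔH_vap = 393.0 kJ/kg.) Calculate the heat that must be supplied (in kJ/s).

Q = 466 kJ/s

liquid 12.5→80.1 °C: 117.62 kJ/kg
vaporisation at 80.1 °C: 393 kJ/kg
vapour 80.1→207 °C: 134.51 kJ/kg
Δh = 117.62 + 393 + 134.51 = 645.14 kJ/kg
Q = ṁ·Δh = 43.36 kg/min × 645.14 kJ/kg = 27973 kJ/min
|Q| = 466.22 kW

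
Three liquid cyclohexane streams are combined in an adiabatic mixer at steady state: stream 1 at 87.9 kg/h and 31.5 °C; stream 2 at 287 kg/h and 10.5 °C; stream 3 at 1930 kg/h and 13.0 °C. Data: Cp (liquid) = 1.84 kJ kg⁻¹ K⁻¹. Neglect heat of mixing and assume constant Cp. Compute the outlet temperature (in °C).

T_out = 13.4 °C

No heat crosses the boundary, so H_out = H_in.
Σ ṁᵢCp,ᵢTᵢ = 87.9×1.84×31.5 + 287×1.84×10.5 + 1930×1.84×13.0 = 56805
Σ ṁᵢCp,ᵢ = 87.9×1.84 + 287×1.84 + 1930×1.84 = 4241
T_out = 56805 / 4241 = 13.394 °C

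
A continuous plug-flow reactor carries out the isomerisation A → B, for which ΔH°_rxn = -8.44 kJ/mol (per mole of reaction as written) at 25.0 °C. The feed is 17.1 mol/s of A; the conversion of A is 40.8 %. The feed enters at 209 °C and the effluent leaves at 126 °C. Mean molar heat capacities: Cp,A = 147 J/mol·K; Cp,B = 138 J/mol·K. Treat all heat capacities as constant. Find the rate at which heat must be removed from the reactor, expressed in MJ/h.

Extent of reaction ξ = 0.408 × 17.1 = 6.9768 mol/s
Reaction term: ξ·ΔH°_rxn = 6.9768 × -8.44 = -58.884 kJ/s
Sensible, feed 209→25 °C: -462.52 kJ/s
Outlet flows (mol/s): A 10.123, B 6.9768
Sensible, products 25→126 °C: 247.54 kJ/s
Q = ΔH = -273.86 kJ/s = -273.86 kW
Heat removed = 985.91 MJ/h

Q_out = 986 MJ/h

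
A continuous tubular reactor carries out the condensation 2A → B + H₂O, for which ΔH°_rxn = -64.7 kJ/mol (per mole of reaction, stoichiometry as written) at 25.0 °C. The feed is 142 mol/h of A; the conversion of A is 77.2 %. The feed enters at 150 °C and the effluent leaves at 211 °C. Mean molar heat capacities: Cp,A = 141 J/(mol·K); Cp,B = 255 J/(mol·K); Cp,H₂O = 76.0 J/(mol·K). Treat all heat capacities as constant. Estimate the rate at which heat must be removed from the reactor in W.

Extent of reaction ξ = 0.772 × 142 / 2 = 54.812 mol/h
Reaction term: ξ·ΔH°_rxn = 54.812 × -64.7 = -3546.3 kJ/h
Sensible, feed 150→25 °C: -2502.8 kJ/h
Outlet flows (mol/h): A 32.376, B 54.812, H₂O 54.812
Sensible, products 25→211 °C: 4223.6 kJ/h
Q = ΔH = -1825.4 kJ/h = -0.50707 kW
Heat removed = 507.07 W

Q_out = 507 W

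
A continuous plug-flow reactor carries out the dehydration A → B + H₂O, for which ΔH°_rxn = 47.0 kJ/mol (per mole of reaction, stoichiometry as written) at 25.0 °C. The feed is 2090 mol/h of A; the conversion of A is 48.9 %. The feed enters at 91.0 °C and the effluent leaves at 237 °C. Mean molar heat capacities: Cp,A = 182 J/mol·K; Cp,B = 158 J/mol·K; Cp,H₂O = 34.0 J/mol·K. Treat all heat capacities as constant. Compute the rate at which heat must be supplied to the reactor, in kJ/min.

Q_in = 1760 kJ/min

Extent of reaction ξ = 0.489 × 2090 = 1022 mol/h
Reaction term: ξ·ΔH°_rxn = 1022 × 47.0 = 48034 kJ/h
Sensible, feed 91.0→25 °C: -25105 kJ/h
Outlet flows (mol/h): A 1068, B 1022, H₂O 1022
Sensible, products 25→237 °C: 82807 kJ/h
Q = ΔH = 105740 kJ/h = 29.371 kW
Heat supplied = 1762.3 kJ/min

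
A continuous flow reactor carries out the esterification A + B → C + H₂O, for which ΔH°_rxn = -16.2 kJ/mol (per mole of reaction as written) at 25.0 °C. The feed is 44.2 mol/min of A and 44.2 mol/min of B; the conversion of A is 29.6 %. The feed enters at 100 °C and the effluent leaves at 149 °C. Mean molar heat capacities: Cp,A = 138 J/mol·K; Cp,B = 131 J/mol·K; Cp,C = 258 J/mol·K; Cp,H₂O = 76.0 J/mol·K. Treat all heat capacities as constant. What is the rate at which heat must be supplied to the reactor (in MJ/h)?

Extent of reaction ξ = 0.296 × 44.2 = 13.083 mol/min
Reaction term: ξ·ΔH°_rxn = 13.083 × -16.2 = -211.95 kJ/min
Sensible, feed 100→25 °C: -891.74 kJ/min
Outlet flows (mol/min): A 31.117, B 31.117, C 13.083, H₂O 13.083
Sensible, products 25→149 °C: 1579.8 kJ/min
Q = ΔH = 476.1 kJ/min = 7.935 kW
Heat supplied = 28.566 MJ/h

Q_in = 28.6 MJ/h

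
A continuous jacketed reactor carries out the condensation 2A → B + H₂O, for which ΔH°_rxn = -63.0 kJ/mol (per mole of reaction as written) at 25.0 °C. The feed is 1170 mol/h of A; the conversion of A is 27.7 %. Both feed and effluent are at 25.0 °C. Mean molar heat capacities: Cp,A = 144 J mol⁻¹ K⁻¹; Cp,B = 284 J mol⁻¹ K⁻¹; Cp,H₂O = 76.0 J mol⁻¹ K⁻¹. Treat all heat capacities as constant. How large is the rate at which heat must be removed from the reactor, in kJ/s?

Extent of reaction ξ = 0.277 × 1170 / 2 = 162.05 mol/h
Reaction term: ξ·ΔH°_rxn = 162.05 × -63.0 = -10209 kJ/h
Q = ΔH = -10209 kJ/h = -2.8358 kW
Heat removed = 2.8358 kJ/s

Q_out = 2.84 kJ/s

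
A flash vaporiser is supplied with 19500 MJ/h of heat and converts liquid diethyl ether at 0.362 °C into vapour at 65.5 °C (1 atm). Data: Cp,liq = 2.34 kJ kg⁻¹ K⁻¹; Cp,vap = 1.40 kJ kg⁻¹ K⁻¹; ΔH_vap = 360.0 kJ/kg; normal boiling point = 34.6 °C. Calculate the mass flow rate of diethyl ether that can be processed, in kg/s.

ṁ = 11.2 kg/s

Δh = 2.34×(34.6−0.362) + 360.0 + 1.40×(65.5−34.6) = 483.38 kJ/kg
Q = 19500 MJ/h = 5416.7 kJ/s = 5416.7 kJ/s
ṁ = Q/Δh = 5416.7 / 483.38 = 11.206 kg/s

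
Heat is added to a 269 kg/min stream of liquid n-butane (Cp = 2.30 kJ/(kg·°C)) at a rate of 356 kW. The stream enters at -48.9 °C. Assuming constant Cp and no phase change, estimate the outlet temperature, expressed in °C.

T_out = -14.4 °C

Q = 356 kW = 21360 kJ/min
ΔT = Q/(ṁ·Cp) = 21360/(269×2.30) = 34.524 K
T_out = -48.9 + 34.524 = -14.376 °C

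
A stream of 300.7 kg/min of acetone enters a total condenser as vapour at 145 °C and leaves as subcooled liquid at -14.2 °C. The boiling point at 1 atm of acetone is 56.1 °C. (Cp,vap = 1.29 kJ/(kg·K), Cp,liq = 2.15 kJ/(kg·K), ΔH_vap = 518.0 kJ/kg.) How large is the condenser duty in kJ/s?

Q_c = 3930 kJ/s

vapour 145→56.1 °C: -114.68 kJ/kg
condensation at 56.1 °C: -518 kJ/kg
liquid 56.1→-14.2 °C: -151.14 kJ/kg
Δh = -114.68 + -518 + -151.14 = -783.83 kJ/kg
Q = ṁ·Δh = 300.7 kg/min × -783.83 kJ/kg = -235700 kJ/min
|Q| = 3928.3 kW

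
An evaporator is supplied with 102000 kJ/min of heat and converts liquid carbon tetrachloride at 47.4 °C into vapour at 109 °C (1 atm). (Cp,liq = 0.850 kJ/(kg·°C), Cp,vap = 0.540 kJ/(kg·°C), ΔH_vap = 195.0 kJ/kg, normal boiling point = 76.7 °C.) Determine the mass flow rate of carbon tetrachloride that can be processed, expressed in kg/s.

ṁ = 7.16 kg/s

Δh = 0.850×(76.7−47.4) + 195.0 + 0.540×(109−76.7) = 237.35 kJ/kg
Q = 102000 kJ/min = 1700 kJ/s = 1700 kJ/s
ṁ = Q/Δh = 1700 / 237.35 = 7.1625 kg/s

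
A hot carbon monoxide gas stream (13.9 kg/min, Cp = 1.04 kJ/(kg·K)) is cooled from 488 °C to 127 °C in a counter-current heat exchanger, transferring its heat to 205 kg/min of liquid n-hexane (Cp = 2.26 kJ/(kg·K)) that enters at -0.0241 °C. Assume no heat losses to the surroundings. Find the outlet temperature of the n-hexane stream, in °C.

Heat released by hot stream: Q = 13.9 × 1.04 × (488 − 127) = 5218.6 kJ/min
Energy balance on cold side (adiabatic exchanger): Q = ṁ_c·Cp_c·(T_c,out − T_c,in)
T_c,out = -0.0241 + 5218.6/(205 × 2.26) = 11.24 °C

T_c,out = 11.2 °C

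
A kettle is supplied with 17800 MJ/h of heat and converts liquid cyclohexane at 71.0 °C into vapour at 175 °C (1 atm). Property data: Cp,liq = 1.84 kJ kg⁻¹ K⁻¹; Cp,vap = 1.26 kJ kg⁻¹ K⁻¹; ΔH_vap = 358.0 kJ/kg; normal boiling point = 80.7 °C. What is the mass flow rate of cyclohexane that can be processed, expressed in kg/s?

ṁ = 10.0 kg/s

Δh = 1.84×(80.7−71.0) + 358.0 + 1.26×(175−80.7) = 494.67 kJ/kg
Q = 17800 MJ/h = 4944.4 kJ/s = 4944.4 kJ/s
ṁ = Q/Δh = 4944.4 / 494.67 = 9.9955 kg/s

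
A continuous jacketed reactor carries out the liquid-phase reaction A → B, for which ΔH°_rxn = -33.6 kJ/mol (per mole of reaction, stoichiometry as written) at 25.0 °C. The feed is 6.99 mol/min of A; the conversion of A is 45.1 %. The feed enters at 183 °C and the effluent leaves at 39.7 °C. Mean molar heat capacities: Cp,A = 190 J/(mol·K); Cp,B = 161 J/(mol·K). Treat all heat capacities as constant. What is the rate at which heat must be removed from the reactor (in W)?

Extent of reaction ξ = 0.451 × 6.99 = 3.1525 mol/min
Reaction term: ξ·ΔH°_rxn = 3.1525 × -33.6 = -105.92 kJ/min
Sensible, feed 183→25 °C: -209.84 kJ/min
Outlet flows (mol/min): A 3.8375, B 3.1525
Sensible, products 25→39.7 °C: 18.179 kJ/min
Q = ΔH = -297.58 kJ/min = -4.9597 kW
Heat removed = 4959.7 W

Q_out = 4960 W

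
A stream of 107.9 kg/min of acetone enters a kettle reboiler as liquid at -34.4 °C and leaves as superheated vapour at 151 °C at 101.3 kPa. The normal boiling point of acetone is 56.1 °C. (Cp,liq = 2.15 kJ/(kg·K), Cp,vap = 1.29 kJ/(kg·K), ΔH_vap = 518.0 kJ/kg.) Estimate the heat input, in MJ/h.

Q = 5410 MJ/h

liquid -34.4→56.1 °C: 194.57 kJ/kg
vaporisation at 56.1 °C: 518 kJ/kg
vapour 56.1→151 °C: 122.42 kJ/kg
Δh = 194.57 + 518 + 122.42 = 835 kJ/kg
Q = ṁ·Δh = 107.9 kg/min × 835 kJ/kg = 90096 kJ/min
|Q| = 1501.6 kW = 5405.8 MJ/h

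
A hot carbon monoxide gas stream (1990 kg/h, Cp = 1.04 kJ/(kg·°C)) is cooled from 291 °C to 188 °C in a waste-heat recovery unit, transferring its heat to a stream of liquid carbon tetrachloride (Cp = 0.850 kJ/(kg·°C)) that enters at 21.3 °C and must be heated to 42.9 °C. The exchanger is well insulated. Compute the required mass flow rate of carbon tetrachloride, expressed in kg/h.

ṁ_c = 11600 kg/h

Heat released by hot stream: Q = 1990 × 1.04 × (291 − 188) = 213170 kJ/h
Energy balance on cold side (adiabatic exchanger): Q = ṁ_c·Cp_c·(T_c,out − T_c,in)
ṁ_c = 213170 / [0.850 × (42.9 − 21.3)] = 11611 kg/h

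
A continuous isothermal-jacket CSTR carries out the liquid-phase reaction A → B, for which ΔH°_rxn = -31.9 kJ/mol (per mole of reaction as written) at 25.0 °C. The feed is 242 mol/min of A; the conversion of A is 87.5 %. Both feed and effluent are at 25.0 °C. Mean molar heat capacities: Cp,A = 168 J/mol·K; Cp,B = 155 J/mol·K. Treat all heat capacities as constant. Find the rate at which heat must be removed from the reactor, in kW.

Q_out = 113 kW

Extent of reaction ξ = 0.875 × 242 = 211.75 mol/min
Reaction term: ξ·ΔH°_rxn = 211.75 × -31.9 = -6754.8 kJ/min
Q = ΔH = -6754.8 kJ/min = -112.58 kW
Heat removed = 112.58 kW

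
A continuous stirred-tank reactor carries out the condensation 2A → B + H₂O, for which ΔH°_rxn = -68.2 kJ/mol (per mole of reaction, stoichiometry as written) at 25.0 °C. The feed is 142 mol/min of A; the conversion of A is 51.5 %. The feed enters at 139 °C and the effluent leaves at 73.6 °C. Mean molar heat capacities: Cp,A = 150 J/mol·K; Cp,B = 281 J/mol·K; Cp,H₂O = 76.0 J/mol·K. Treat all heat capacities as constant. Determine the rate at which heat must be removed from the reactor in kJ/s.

Q_out = 63.1 kJ/s

Extent of reaction ξ = 0.515 × 142 / 2 = 36.565 mol/min
Reaction term: ξ·ΔH°_rxn = 36.565 × -68.2 = -2493.7 kJ/min
Sensible, feed 139→25 °C: -2428.2 kJ/min
Outlet flows (mol/min): A 68.87, B 36.565, H₂O 36.565
Sensible, products 25→73.6 °C: 1136.5 kJ/min
Q = ΔH = -3785.5 kJ/min = -63.091 kW
Heat removed = 63.091 kJ/s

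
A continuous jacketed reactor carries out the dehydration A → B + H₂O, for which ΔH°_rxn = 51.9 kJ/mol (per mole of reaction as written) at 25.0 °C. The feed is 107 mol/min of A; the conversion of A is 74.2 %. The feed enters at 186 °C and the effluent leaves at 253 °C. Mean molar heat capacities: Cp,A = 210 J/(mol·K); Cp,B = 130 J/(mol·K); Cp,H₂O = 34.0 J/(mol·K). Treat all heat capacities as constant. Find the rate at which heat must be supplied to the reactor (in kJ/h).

Extent of reaction ξ = 0.742 × 107 = 79.394 mol/min
Reaction term: ξ·ΔH°_rxn = 79.394 × 51.9 = 4120.5 kJ/min
Sensible, feed 186→25 °C: -3617.7 kJ/min
Outlet flows (mol/min): A 27.606, B 79.394, H₂O 79.394
Sensible, products 25→253 °C: 4290.5 kJ/min
Q = ΔH = 4793.4 kJ/min = 79.889 kW
Heat supplied = 287600 kJ/h

Q_in = 288000 kJ/h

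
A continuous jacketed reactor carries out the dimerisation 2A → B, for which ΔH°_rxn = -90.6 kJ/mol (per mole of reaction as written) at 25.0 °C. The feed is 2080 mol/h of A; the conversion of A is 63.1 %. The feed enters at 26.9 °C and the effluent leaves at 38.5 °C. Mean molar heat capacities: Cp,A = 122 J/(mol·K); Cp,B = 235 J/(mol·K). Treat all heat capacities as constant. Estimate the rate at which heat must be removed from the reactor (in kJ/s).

Extent of reaction ξ = 0.631 × 2080 / 2 = 656.24 mol/h
Reaction term: ξ·ΔH°_rxn = 656.24 × -90.6 = -59455 kJ/h
Sensible, feed 26.9→25 °C: -482.14 kJ/h
Outlet flows (mol/h): A 767.52, B 656.24
Sensible, products 25→38.5 °C: 3346 kJ/h
Q = ΔH = -56591 kJ/h = -15.72 kW
Heat removed = 15.72 kJ/s

Q_out = 15.7 kJ/s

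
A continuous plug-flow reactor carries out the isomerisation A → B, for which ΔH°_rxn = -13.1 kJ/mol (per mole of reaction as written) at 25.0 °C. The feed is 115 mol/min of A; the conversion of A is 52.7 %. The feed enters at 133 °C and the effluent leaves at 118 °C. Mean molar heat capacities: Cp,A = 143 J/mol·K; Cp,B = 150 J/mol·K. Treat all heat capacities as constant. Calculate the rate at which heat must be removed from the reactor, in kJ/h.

Q_out = 60100 kJ/h

Extent of reaction ξ = 0.527 × 115 = 60.605 mol/min
Reaction term: ξ·ΔH°_rxn = 60.605 × -13.1 = -793.93 kJ/min
Sensible, feed 133→25 °C: -1776.1 kJ/min
Outlet flows (mol/min): A 54.395, B 60.605
Sensible, products 25→118 °C: 1568.8 kJ/min
Q = ΔH = -1001.1 kJ/min = -16.686 kW
Heat removed = 60069 kJ/h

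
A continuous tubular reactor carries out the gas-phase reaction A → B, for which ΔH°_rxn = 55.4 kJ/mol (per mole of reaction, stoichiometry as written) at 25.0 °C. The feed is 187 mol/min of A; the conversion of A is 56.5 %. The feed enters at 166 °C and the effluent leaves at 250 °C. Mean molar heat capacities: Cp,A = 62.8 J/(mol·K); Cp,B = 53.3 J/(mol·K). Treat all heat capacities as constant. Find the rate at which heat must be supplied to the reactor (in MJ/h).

Q_in = 397 MJ/h

Extent of reaction ξ = 0.565 × 187 = 105.65 mol/min
Reaction term: ξ·ΔH°_rxn = 105.65 × 55.4 = 5853.3 kJ/min
Sensible, feed 166→25 °C: -1655.8 kJ/min
Outlet flows (mol/min): A 81.345, B 105.65
Sensible, products 25→250 °C: 2416.5 kJ/min
Q = ΔH = 6613.9 kJ/min = 110.23 kW
Heat supplied = 396.83 MJ/h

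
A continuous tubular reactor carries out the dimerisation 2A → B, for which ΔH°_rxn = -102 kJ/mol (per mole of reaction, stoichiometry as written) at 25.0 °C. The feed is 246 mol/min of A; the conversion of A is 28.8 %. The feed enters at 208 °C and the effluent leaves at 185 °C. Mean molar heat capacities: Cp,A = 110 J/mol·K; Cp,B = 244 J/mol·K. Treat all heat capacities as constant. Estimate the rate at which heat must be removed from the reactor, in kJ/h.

Q_out = 246000 kJ/h

Extent of reaction ξ = 0.288 × 246 / 2 = 35.424 mol/min
Reaction term: ξ·ΔH°_rxn = 35.424 × -102 = -3613.2 kJ/min
Sensible, feed 208→25 °C: -4952 kJ/min
Outlet flows (mol/min): A 175.15, B 35.424
Sensible, products 25→185 °C: 4465.6 kJ/min
Q = ΔH = -4099.6 kJ/min = -68.327 kW
Heat removed = 245980 kJ/h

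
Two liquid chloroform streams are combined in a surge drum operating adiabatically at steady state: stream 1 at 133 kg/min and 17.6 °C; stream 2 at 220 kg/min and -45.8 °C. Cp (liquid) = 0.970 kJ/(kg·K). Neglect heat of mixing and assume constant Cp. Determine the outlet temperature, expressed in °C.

T_out = -21.9 °C

Energy balance with Q = 0: Σ ṁᵢCp,ᵢ(T_out − Tᵢ) = 0
Σ ṁᵢCp,ᵢTᵢ = 133×0.970×17.6 + 220×0.970×-45.8 = -7503.1
Σ ṁᵢCp,ᵢ = 133×0.970 + 220×0.970 = 342.41
T_out = -7503.1 / 342.41 = -21.913 °C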